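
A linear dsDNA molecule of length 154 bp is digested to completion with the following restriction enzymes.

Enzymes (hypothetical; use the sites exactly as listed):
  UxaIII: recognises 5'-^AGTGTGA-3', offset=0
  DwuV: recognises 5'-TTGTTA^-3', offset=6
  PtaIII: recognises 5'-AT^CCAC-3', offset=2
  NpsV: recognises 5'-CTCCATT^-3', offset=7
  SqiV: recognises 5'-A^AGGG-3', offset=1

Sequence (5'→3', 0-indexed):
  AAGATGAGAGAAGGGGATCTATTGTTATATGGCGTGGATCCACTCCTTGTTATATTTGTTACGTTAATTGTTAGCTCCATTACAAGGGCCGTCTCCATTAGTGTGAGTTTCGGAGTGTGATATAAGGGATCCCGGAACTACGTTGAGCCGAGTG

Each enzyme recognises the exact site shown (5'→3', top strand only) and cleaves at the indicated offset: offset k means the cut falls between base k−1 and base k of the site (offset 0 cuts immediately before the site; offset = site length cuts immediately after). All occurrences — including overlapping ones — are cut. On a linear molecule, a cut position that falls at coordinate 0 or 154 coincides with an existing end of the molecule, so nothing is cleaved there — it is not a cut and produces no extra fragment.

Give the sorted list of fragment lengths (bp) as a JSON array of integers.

[3,8,9,11,11,12,12,13,14,15,16,30]

Per-enzyme occurrences:
  UxaIII (AGTGTGA, off=0): starts [99, 113] → cuts [99, 113]
  DwuV (TTGTTA, off=6): starts [21, 46, 55, 67] → cuts [27, 52, 61, 73]
  PtaIII (ATCCAC, off=2): starts [37] → cuts [39]
  NpsV (CTCCATT, off=7): starts [74, 92] → cuts [81, 99]
  SqiV (AAGGG, off=1): starts [10, 83, 123] → cuts [11, 84, 124]

All cut coordinates (distinct, sorted): [11, 27, 39, 52, 61, 73, 81, 84, 99, 113, 124]

Fragments:
  [0,11): 11 bp
  [11,27): 16 bp
  [27,39): 12 bp
  [39,52): 13 bp
  [52,61): 9 bp
  [61,73): 12 bp
  [73,81): 8 bp
  [81,84): 3 bp
  [84,99): 15 bp
  [99,113): 14 bp
  [113,124): 11 bp
  [124,154): 30 bp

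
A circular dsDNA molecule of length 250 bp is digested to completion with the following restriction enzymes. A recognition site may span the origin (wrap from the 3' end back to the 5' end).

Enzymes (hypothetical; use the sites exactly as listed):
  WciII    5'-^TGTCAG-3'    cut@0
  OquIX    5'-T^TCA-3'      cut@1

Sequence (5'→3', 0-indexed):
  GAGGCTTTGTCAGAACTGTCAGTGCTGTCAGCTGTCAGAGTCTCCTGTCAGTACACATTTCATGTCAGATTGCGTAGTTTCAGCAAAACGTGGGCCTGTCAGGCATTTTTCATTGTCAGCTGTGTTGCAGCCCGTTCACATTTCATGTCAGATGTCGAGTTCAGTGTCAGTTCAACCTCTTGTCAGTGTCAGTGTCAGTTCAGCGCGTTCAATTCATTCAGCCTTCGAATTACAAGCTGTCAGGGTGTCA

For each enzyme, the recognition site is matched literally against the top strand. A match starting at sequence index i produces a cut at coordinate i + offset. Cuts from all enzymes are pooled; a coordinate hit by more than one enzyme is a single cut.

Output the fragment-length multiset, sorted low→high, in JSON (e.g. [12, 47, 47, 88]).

Per-enzyme occurrences:
  WciII (TGTCAG, off=0): starts [7, 16, 25, 32, 45, 62, 96, 113, 145, 164, 180, 186, 192, 237, 245] → cuts [7, 16, 25, 32, 45, 62, 96, 113, 145, 164, 180, 186, 192, 237, 245]
  OquIX (TTCA, off=1): starts [58, 78, 108, 134, 141, 159, 170, 198, 207, 212, 216] → cuts [59, 79, 109, 135, 142, 160, 171, 199, 208, 213, 217]

Pooled cuts: [7, 16, 25, 32, 45, 59, 62, 79, 96, 109, 113, 135, 142, 145, 160, 164, 171, 180, 186, 192, 199, 208, 213, 217, 237, 245]

Fragment lengths:
  7→16: 9 bp
  16→25: 9 bp
  25→32: 7 bp
  32→45: 13 bp
  45→59: 14 bp
  59→62: 3 bp
  62→79: 17 bp
  79→96: 17 bp
  96→109: 13 bp
  109→113: 4 bp
  113→135: 22 bp
  135→142: 7 bp
  142→145: 3 bp
  145→160: 15 bp
  160→164: 4 bp
  164→171: 7 bp
  171→180: 9 bp
  180→186: 6 bp
  186→192: 6 bp
  192→199: 7 bp
  199→208: 9 bp
  208→213: 5 bp
  213→217: 4 bp
  217→237: 20 bp
  237→245: 8 bp
  245→7 (wrap): 250-245+7 = 12 bp

[3,3,4,4,4,5,6,6,7,7,7,7,8,9,9,9,9,12,13,13,14,15,17,17,20,22]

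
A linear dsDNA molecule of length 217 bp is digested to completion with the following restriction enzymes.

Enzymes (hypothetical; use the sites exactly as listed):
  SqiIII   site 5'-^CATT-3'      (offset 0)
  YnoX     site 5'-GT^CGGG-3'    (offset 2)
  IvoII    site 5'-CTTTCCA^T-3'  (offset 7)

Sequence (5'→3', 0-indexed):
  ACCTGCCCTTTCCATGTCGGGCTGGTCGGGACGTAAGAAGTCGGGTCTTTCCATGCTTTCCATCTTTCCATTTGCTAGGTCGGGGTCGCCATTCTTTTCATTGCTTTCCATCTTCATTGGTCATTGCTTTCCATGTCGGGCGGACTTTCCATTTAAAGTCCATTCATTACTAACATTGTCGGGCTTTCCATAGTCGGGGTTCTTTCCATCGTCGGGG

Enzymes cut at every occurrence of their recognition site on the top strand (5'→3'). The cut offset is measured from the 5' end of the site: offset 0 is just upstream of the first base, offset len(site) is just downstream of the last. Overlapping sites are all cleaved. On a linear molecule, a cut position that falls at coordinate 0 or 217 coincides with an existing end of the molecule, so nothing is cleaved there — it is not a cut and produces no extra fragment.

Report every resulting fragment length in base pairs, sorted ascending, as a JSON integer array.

[2,2,3,3,4,4,4,4,5,6,6,7,9,9,9,9,9,9,10,11,12,12,12,13,14,14,15]

Per-enzyme occurrences:
  SqiIII CATT/0: at [68, 89, 98, 114, 121, 149, 160, 164, 173] ⇒ [68, 89, 98, 114, 121, 149, 160, 164, 173]
  YnoX GTCGGG/2: at [15, 24, 39, 78, 134, 177, 192, 210] ⇒ [17, 26, 41, 80, 136, 179, 194, 212]
  IvoII CTTTCCAT/7: at [7, 46, 55, 63, 103, 126, 144, 183, 201] ⇒ [14, 53, 62, 70, 110, 133, 151, 190, 208]

All cut coordinates (distinct, sorted): [14, 17, 26, 41, 53, 62, 68, 70, 80, 89, 98, 110, 114, 121, 133, 136, 149, 151, 160, 164, 173, 179, 190, 194, 208, 212]

Fragment lengths:
  [0,14): 14 bp
  [14,17): 3 bp
  [17,26): 9 bp
  [26,41): 15 bp
  [41,53): 12 bp
  [53,62): 9 bp
  [62,68): 6 bp
  [68,70): 2 bp
  [70,80): 10 bp
  [80,89): 9 bp
  [89,98): 9 bp
  [98,110): 12 bp
  [110,114): 4 bp
  [114,121): 7 bp
  [121,133): 12 bp
  [133,136): 3 bp
  [136,149): 13 bp
  [149,151): 2 bp
  [151,160): 9 bp
  [160,164): 4 bp
  [164,173): 9 bp
  [173,179): 6 bp
  [179,190): 11 bp
  [190,194): 4 bp
  [194,208): 14 bp
  [208,212): 4 bp
  [212,217): 5 bp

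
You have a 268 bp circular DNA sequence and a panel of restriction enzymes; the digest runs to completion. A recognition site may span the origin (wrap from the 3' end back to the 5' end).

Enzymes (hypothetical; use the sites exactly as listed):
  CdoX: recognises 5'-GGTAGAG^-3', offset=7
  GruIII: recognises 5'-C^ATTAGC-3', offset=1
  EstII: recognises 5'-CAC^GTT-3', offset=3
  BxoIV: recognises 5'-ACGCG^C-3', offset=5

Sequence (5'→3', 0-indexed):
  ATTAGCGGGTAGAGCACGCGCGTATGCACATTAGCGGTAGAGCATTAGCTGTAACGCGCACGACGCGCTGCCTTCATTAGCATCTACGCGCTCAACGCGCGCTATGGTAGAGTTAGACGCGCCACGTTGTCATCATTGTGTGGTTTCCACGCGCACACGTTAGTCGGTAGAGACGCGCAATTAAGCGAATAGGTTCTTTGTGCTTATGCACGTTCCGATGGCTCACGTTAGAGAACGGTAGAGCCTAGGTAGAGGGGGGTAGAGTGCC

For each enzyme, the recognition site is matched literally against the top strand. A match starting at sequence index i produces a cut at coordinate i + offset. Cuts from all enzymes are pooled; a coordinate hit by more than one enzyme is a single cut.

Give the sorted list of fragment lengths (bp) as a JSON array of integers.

Per-enzyme occurrences:
  CdoX (GGTAGAG, off=7): starts [7, 35, 105, 165, 236, 247, 257] → cuts [14, 42, 112, 172, 243, 254, 264]
  GruIII (CATTAGC, off=1): starts [28, 42, 74, 267] → cuts [0, 29, 43, 75]
  EstII (CACGTT, off=3): starts [122, 155, 208, 223] → cuts [125, 158, 211, 226]
  BxoIV (ACGCGC, off=5): starts [15, 53, 62, 85, 94, 116, 148, 172] → cuts [20, 58, 67, 90, 99, 121, 153, 177]

All cut coordinates (distinct, sorted): [0, 14, 20, 29, 42, 43, 58, 67, 75, 90, 99, 112, 121, 125, 153, 158, 172, 177, 211, 226, 243, 254, 264]

Fragments:
  0→14: 14 bp
  14→20: 6 bp
  20→29: 9 bp
  29→42: 13 bp
  42→43: 1 bp
  43→58: 15 bp
  58→67: 9 bp
  67→75: 8 bp
  75→90: 15 bp
  90→99: 9 bp
  99→112: 13 bp
  112→121: 9 bp
  121→125: 4 bp
  125→153: 28 bp
  153→158: 5 bp
  158→172: 14 bp
  172→177: 5 bp
  177→211: 34 bp
  211→226: 15 bp
  226→243: 17 bp
  243→254: 11 bp
  254→264: 10 bp
  264→0 (wrap): 268-264+0 = 4 bp

[1,4,4,5,5,6,8,9,9,9,9,10,11,13,13,14,14,15,15,15,17,28,34]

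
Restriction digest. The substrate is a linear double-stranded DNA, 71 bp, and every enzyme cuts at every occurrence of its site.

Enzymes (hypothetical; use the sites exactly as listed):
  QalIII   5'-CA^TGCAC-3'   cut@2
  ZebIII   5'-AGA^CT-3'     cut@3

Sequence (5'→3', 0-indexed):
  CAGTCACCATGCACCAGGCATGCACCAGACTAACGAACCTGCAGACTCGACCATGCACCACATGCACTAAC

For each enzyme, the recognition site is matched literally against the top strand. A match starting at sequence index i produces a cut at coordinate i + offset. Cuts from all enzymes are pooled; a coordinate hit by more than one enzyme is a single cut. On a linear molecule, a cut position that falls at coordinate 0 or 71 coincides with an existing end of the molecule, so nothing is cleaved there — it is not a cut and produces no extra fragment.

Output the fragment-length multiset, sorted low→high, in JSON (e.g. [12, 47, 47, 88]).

Per-enzyme occurrences:
  QalIII (CATGCAC, off=2): starts [7, 18, 51, 60] → cuts [9, 20, 53, 62]
  ZebIII (AGACT, off=3): starts [26, 42] → cuts [29, 45]

All cut coordinates (distinct, sorted): [9, 20, 29, 45, 53, 62]

Fragment lengths:
  [0,9): 9 bp
  [9,20): 11 bp
  [20,29): 9 bp
  [29,45): 16 bp
  [45,53): 8 bp
  [53,62): 9 bp
  [62,71): 9 bp

[8,9,9,9,9,11,16]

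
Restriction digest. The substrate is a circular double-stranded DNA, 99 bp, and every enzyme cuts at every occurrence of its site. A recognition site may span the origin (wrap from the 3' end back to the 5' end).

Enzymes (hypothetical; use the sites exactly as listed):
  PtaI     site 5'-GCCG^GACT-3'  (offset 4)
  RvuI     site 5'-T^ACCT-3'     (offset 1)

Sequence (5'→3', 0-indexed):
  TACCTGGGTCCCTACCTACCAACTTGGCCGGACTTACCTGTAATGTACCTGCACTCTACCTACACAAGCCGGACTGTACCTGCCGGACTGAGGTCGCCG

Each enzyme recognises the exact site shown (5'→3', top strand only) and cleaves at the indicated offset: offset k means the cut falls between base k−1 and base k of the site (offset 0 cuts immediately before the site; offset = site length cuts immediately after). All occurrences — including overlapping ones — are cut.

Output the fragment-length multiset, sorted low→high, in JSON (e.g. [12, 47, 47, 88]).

Scan for sites:
  PtaI (GCCGGACT, off=4): starts [26, 67, 81] → cuts [30, 71, 85]
  RvuI (TACCT, off=1): starts [0, 12, 34, 45, 56, 76] → cuts [1, 13, 35, 46, 57, 77]

Pooled cuts: [1, 13, 30, 35, 46, 57, 71, 77, 85]

Fragment lengths:
  1→13: 12 bp
  13→30: 17 bp
  30→35: 5 bp
  35→46: 11 bp
  46→57: 11 bp
  57→71: 14 bp
  71→77: 6 bp
  77→85: 8 bp
  85→1 (wrap): 99-85+1 = 15 bp

[5,6,8,11,11,12,14,15,17]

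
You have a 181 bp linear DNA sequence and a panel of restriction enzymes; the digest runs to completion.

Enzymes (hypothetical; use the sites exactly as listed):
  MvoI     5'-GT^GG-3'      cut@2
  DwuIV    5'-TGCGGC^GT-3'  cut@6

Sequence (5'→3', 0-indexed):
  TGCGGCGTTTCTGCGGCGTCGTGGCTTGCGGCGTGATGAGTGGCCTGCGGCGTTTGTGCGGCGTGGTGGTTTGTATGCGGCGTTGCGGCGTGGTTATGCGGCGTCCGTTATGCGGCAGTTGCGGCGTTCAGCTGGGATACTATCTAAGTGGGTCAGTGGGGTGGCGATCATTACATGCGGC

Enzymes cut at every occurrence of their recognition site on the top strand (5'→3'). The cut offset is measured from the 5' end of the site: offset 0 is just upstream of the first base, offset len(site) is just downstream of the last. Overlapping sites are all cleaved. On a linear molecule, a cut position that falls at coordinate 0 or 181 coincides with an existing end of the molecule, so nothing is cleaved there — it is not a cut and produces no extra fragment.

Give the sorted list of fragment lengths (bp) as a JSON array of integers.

Per-enzyme occurrences:
  MvoI (GTGG, off=2): starts [20, 39, 62, 65, 89, 147, 155, 160] → cuts [22, 41, 64, 67, 91, 149, 157, 162]
  DwuIV (TGCGGCGT, off=6): starts [0, 11, 26, 45, 56, 75, 83, 96, 119] → cuts [6, 17, 32, 51, 62, 81, 89, 102, 125]

Pooled cuts: [6, 17, 22, 32, 41, 51, 62, 64, 67, 81, 89, 91, 102, 125, 149, 157, 162]

Fragment lengths:
  [0,6): 6 bp
  [6,17): 11 bp
  [17,22): 5 bp
  [22,32): 10 bp
  [32,41): 9 bp
  [41,51): 10 bp
  [51,62): 11 bp
  [62,64): 2 bp
  [64,67): 3 bp
  [67,81): 14 bp
  [81,89): 8 bp
  [89,91): 2 bp
  [91,102): 11 bp
  [102,125): 23 bp
  [125,149): 24 bp
  [149,157): 8 bp
  [157,162): 5 bp
  [162,181): 19 bp

[2,2,3,5,5,6,8,8,9,10,10,11,11,11,14,19,23,24]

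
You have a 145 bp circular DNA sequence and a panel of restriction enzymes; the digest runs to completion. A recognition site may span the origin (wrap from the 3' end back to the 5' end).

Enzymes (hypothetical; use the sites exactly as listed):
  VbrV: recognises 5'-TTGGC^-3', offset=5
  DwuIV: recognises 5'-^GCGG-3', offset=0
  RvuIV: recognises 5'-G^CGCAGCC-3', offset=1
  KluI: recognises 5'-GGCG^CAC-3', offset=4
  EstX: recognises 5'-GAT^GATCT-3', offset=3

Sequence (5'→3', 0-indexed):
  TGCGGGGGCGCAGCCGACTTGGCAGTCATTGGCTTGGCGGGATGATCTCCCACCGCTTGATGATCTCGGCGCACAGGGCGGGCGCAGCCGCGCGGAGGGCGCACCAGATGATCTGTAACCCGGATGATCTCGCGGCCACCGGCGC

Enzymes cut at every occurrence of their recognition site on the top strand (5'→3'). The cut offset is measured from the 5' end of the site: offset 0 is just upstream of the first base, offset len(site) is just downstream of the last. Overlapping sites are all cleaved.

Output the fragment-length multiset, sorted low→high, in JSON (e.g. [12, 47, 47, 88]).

[2,3,5,5,6,6,7,8,9,10,10,10,15,15,16,18]

Site scan:
  VbrV TTGGC/5: at [18, 28, 33] ⇒ [23, 33, 38]
  DwuIV GCGG/0: at [1, 36, 77, 91, 131] ⇒ [1, 36, 77, 91, 131]
  RvuIV GCGCAGCC/1: at [7, 81] ⇒ [8, 82]
  KluI GGCGCAC/4: at [67, 97] ⇒ [71, 101]
  EstX GATGATCT/3: at [40, 58, 106, 122] ⇒ [43, 61, 109, 125]

Pooled cuts: [1, 8, 23, 33, 36, 38, 43, 61, 71, 77, 82, 91, 101, 109, 125, 131]

Fragment lengths:
  1→8: 7 bp
  8→23: 15 bp
  23→33: 10 bp
  33→36: 3 bp
  36→38: 2 bp
  38→43: 5 bp
  43→61: 18 bp
  61→71: 10 bp
  71→77: 6 bp
  77→82: 5 bp
  82→91: 9 bp
  91→101: 10 bp
  101→109: 8 bp
  109→125: 16 bp
  125→131: 6 bp
  131→1 (wrap): 145-131+1 = 15 bp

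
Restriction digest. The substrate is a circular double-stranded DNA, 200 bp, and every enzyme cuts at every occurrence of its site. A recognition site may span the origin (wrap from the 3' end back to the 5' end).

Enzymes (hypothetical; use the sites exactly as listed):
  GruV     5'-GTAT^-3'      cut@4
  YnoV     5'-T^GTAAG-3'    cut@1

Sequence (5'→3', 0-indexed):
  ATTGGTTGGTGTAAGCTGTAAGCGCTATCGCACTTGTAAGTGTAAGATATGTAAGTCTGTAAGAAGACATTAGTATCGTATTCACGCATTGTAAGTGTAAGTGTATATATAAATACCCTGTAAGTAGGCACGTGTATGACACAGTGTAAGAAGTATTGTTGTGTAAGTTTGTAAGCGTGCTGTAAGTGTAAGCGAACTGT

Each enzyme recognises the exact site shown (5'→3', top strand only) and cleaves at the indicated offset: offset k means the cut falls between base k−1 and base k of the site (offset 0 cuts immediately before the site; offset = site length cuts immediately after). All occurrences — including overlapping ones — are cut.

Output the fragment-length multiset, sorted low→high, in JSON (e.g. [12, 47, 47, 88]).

Site scan:
  GruV GTAT/4: at [72, 77, 102, 133, 152, 198] ⇒ [2, 76, 81, 106, 137, 156]
  YnoV TGTAAG/1: at [9, 16, 34, 40, 49, 57, 89, 95, 118, 144, 161, 169, 180, 186] ⇒ [10, 17, 35, 41, 50, 58, 90, 96, 119, 145, 162, 170, 181, 187]

Pooled cuts: [2, 10, 17, 35, 41, 50, 58, 76, 81, 90, 96, 106, 119, 137, 145, 156, 162, 170, 181, 187]

Fragment lengths:
  2→10: 8 bp
  10→17: 7 bp
  17→35: 18 bp
  35→41: 6 bp
  41→50: 9 bp
  50→58: 8 bp
  58→76: 18 bp
  76→81: 5 bp
  81→90: 9 bp
  90→96: 6 bp
  96→106: 10 bp
  106→119: 13 bp
  119→137: 18 bp
  137→145: 8 bp
  145→156: 11 bp
  156→162: 6 bp
  162→170: 8 bp
  170→181: 11 bp
  181→187: 6 bp
  187→2 (wrap): 200-187+2 = 15 bp

[5,6,6,6,6,7,8,8,8,8,9,9,10,11,11,13,15,18,18,18]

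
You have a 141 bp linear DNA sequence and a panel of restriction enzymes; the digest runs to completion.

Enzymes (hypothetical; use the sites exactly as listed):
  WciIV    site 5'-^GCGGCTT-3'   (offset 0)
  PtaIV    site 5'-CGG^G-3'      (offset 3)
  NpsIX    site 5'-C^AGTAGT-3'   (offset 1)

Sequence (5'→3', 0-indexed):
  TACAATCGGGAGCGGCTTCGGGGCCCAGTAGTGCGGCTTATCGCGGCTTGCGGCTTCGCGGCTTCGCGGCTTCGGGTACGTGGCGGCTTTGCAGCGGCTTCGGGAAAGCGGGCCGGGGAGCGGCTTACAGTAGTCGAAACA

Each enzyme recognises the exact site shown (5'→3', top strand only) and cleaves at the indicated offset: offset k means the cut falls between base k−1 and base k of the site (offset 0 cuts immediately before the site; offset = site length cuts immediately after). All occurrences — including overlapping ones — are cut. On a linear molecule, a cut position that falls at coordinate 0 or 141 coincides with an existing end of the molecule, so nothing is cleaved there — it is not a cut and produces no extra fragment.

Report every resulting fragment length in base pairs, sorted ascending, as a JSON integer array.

[2,3,5,5,6,7,7,8,8,8,9,9,10,10,10,10,11,13]

Scan for sites:
  WciIV (GCGGCTT, off=0): starts [11, 32, 42, 49, 57, 65, 82, 93, 119] → cuts [11, 32, 42, 49, 57, 65, 82, 93, 119]
  PtaIV (CGGG, off=3): starts [6, 18, 72, 100, 108, 113] → cuts [9, 21, 75, 103, 111, 116]
  NpsIX (CAGTAGT, off=1): starts [25, 127] → cuts [26, 128]

All cut coordinates (distinct, sorted): [9, 11, 21, 26, 32, 42, 49, 57, 65, 75, 82, 93, 103, 111, 116, 119, 128]

Fragments:
  [0,9): 9 bp
  [9,11): 2 bp
  [11,21): 10 bp
  [21,26): 5 bp
  [26,32): 6 bp
  [32,42): 10 bp
  [42,49): 7 bp
  [49,57): 8 bp
  [57,65): 8 bp
  [65,75): 10 bp
  [75,82): 7 bp
  [82,93): 11 bp
  [93,103): 10 bp
  [103,111): 8 bp
  [111,116): 5 bp
  [116,119): 3 bp
  [119,128): 9 bp
  [128,141): 13 bp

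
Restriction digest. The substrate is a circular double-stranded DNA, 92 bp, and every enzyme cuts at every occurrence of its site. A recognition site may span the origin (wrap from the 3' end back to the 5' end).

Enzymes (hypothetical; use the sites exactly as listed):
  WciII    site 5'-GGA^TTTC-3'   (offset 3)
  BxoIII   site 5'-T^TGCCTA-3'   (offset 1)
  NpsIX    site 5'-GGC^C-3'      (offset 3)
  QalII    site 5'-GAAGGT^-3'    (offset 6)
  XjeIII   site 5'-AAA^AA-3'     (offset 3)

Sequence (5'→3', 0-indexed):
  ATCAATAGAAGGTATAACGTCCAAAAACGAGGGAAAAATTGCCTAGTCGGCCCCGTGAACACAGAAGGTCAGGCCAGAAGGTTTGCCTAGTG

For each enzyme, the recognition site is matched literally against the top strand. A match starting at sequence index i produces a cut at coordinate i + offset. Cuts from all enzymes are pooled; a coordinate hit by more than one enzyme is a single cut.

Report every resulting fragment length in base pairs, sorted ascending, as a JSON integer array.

[1,3,5,8,11,12,12,18,22]

Scan for sites:
  WciII (GGATTTC, off=3): no sites
  BxoIII TTGCCTA/1: at [38, 82] ⇒ [39, 83]
  NpsIX GGCC/3: at [48, 71] ⇒ [51, 74]
  QalII GAAGGT/6: at [7, 63, 76] ⇒ [13, 69, 82]
  XjeIII AAAAA/3: at [22, 33] ⇒ [25, 36]

All cut coordinates (distinct, sorted): [13, 25, 36, 39, 51, 69, 74, 82, 83]

Fragment lengths:
  13→25: 12 bp
  25→36: 11 bp
  36→39: 3 bp
  39→51: 12 bp
  51→69: 18 bp
  69→74: 5 bp
  74→82: 8 bp
  82→83: 1 bp
  83→13 (wrap): 92-83+13 = 22 bp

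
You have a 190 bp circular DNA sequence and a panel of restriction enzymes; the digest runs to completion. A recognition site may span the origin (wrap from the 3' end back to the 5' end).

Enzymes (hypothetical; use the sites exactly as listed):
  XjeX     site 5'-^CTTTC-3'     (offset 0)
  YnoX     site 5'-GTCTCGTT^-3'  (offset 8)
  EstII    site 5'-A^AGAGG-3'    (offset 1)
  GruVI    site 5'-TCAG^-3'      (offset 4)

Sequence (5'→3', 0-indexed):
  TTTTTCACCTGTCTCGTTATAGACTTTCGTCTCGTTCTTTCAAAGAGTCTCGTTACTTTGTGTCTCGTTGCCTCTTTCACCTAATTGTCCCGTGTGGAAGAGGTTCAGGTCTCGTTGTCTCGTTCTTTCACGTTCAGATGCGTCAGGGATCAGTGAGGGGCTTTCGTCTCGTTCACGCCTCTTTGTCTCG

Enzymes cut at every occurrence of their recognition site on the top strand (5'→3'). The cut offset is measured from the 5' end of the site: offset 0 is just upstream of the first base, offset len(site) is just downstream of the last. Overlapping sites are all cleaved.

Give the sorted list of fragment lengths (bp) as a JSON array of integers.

Scan for sites:
  XjeX (CTTTC, off=0): starts [23, 36, 73, 124, 160] → cuts [23, 36, 73, 124, 160]
  YnoX (GTCTCGTT, off=8): starts [10, 28, 46, 61, 108, 116, 165, 184] → cuts [2, 18, 36, 54, 69, 116, 124, 173]
  EstII (AAGAGG, off=1): starts [97] → cuts [98]
  GruVI (TCAG, off=4): starts [104, 133, 142, 149] → cuts [108, 137, 146, 153]

Pooled cuts: [2, 18, 23, 36, 54, 69, 73, 98, 108, 116, 124, 137, 146, 153, 160, 173]

Fragments:
  2→18: 16 bp
  18→23: 5 bp
  23→36: 13 bp
  36→54: 18 bp
  54→69: 15 bp
  69→73: 4 bp
  73→98: 25 bp
  98→108: 10 bp
  108→116: 8 bp
  116→124: 8 bp
  124→137: 13 bp
  137→146: 9 bp
  146→153: 7 bp
  153→160: 7 bp
  160→173: 13 bp
  173→2 (wrap): 190-173+2 = 19 bp

[4,5,7,7,8,8,9,10,13,13,13,15,16,18,19,25]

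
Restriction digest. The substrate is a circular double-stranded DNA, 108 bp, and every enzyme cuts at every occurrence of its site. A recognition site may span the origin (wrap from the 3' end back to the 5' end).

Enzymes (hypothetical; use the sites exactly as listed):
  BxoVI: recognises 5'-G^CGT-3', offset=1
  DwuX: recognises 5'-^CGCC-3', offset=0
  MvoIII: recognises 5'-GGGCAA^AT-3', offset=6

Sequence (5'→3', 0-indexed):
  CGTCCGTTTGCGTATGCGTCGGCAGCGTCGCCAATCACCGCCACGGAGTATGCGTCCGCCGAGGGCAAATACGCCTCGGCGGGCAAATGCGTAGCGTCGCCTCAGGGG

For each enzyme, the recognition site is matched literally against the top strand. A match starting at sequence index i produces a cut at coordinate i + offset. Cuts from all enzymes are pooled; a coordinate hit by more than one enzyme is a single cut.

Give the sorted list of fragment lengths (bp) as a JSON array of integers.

Site scan:
  BxoVI (GCGT, off=1): starts [9, 15, 24, 51, 88, 93, 107] → cuts [0, 10, 16, 25, 52, 89, 94]
  DwuX (CGCC, off=0): starts [28, 38, 56, 71, 97] → cuts [28, 38, 56, 71, 97]
  MvoIII (GGGCAAAT, off=6): starts [62, 80] → cuts [68, 86]

All cut coordinates (distinct, sorted): [0, 10, 16, 25, 28, 38, 52, 56, 68, 71, 86, 89, 94, 97]

Fragment lengths:
  0→10: 10 bp
  10→16: 6 bp
  16→25: 9 bp
  25→28: 3 bp
  28→38: 10 bp
  38→52: 14 bp
  52→56: 4 bp
  56→68: 12 bp
  68→71: 3 bp
  71→86: 15 bp
  86→89: 3 bp
  89→94: 5 bp
  94→97: 3 bp
  97→0 (wrap): 108-97+0 = 11 bp

[3,3,3,3,4,5,6,9,10,10,11,12,14,15]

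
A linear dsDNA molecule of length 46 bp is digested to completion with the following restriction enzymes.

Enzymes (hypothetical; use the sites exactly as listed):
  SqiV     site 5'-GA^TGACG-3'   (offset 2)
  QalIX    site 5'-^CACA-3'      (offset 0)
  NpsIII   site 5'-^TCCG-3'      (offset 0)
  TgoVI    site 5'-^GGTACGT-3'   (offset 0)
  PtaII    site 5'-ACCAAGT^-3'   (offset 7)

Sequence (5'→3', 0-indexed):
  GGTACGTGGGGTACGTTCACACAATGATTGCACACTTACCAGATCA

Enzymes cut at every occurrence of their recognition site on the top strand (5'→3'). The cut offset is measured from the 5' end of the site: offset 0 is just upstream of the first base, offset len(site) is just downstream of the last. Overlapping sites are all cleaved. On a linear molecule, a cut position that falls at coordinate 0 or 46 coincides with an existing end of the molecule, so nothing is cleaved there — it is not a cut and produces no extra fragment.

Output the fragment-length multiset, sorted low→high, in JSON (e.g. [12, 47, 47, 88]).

[2,8,9,11,16]

Per-enzyme occurrences:
  SqiV (GATGACG, off=2): no sites
  QalIX CACA/0: at [17, 19, 30] ⇒ [17, 19, 30]
  NpsIII (TCCG, off=0): no sites
  TgoVI GGTACGT/0: at [0, 9] ⇒ [9] (position 0 is a terminus of the linear molecule — no cut)
  PtaII (ACCAAGT, off=7): no sites

All cut coordinates (distinct, sorted): [9, 17, 19, 30]

Fragments:
  [0,9): 9 bp
  [9,17): 8 bp
  [17,19): 2 bp
  [19,30): 11 bp
  [30,46): 16 bp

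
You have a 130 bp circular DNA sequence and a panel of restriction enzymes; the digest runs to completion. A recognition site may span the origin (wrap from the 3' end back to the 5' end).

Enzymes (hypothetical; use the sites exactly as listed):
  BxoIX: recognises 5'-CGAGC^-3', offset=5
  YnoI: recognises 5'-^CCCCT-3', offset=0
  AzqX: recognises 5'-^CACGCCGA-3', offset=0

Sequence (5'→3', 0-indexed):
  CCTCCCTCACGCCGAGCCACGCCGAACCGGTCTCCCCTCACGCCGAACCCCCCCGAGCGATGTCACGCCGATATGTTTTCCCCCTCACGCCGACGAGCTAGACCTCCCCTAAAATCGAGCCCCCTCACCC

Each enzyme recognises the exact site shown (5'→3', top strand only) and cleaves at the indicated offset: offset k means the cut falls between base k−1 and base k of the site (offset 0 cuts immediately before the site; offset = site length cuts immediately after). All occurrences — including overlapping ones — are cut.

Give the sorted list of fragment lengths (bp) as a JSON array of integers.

Scan for sites:
  BxoIX (CGAGC, off=5): starts [12, 53, 93, 115] → cuts [17, 58, 98, 120]
  YnoI (CCCCT, off=0): starts [33, 80, 105, 120, 128] → cuts [33, 80, 105, 120, 128]
  AzqX (CACGCCGA, off=0): starts [7, 17, 38, 63, 85] → cuts [7, 17, 38, 63, 85]

Pooled cuts: [7, 17, 33, 38, 58, 63, 80, 85, 98, 105, 120, 128]

Fragments:
  7→17: 10 bp
  17→33: 16 bp
  33→38: 5 bp
  38→58: 20 bp
  58→63: 5 bp
  63→80: 17 bp
  80→85: 5 bp
  85→98: 13 bp
  98→105: 7 bp
  105→120: 15 bp
  120→128: 8 bp
  128→7 (wrap): 130-128+7 = 9 bp

[5,5,5,7,8,9,10,13,15,16,17,20]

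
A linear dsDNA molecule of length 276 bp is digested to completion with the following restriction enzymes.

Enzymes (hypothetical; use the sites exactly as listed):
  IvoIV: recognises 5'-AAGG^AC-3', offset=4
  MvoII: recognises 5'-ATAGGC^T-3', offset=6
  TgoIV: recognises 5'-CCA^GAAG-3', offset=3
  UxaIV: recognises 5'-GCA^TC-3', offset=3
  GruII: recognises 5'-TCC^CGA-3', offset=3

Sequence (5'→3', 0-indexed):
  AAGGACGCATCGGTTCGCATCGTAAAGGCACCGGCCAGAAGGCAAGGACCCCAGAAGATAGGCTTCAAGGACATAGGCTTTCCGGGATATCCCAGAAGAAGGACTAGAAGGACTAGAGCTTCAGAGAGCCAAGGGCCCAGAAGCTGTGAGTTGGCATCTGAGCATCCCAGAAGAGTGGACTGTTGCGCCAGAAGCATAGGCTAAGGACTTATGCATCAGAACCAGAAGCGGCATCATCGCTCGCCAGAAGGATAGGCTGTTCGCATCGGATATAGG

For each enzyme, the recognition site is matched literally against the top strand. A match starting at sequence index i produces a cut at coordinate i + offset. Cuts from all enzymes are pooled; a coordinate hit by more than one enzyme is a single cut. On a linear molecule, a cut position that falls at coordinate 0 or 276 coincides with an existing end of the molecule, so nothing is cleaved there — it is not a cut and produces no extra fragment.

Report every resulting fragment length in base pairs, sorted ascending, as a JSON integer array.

[4,5,5,5,6,7,8,8,8,8,9,9,9,9,10,10,10,11,11,11,13,16,17,18,21,28]

Per-enzyme occurrences:
  IvoIV (AAGGAC, off=4): starts [0, 43, 66, 98, 107, 202] → cuts [4, 47, 70, 102, 111, 206]
  MvoII (ATAGGCT, off=6): starts [57, 72, 195, 251] → cuts [63, 78, 201, 257]
  TgoIV (CCAGAAG, off=3): starts [34, 50, 91, 136, 166, 187, 221, 243] → cuts [37, 53, 94, 139, 169, 190, 224, 246]
  UxaIV (GCATC, off=3): starts [6, 16, 153, 161, 212, 230, 262] → cuts [9, 19, 156, 164, 215, 233, 265]
  GruII (TCCCGA, off=3): no sites

All cut coordinates (distinct, sorted): [4, 9, 19, 37, 47, 53, 63, 70, 78, 94, 102, 111, 139, 156, 164, 169, 190, 201, 206, 215, 224, 233, 246, 257, 265]

Fragment lengths:
  [0,4): 4 bp
  [4,9): 5 bp
  [9,19): 10 bp
  [19,37): 18 bp
  [37,47): 10 bp
  [47,53): 6 bp
  [53,63): 10 bp
  [63,70): 7 bp
  [70,78): 8 bp
  [78,94): 16 bp
  [94,102): 8 bp
  [102,111): 9 bp
  [111,139): 28 bp
  [139,156): 17 bp
  [156,164): 8 bp
  [164,169): 5 bp
  [169,190): 21 bp
  [190,201): 11 bp
  [201,206): 5 bp
  [206,215): 9 bp
  [215,224): 9 bp
  [224,233): 9 bp
  [233,246): 13 bp
  [246,257): 11 bp
  [257,265): 8 bp
  [265,276): 11 bp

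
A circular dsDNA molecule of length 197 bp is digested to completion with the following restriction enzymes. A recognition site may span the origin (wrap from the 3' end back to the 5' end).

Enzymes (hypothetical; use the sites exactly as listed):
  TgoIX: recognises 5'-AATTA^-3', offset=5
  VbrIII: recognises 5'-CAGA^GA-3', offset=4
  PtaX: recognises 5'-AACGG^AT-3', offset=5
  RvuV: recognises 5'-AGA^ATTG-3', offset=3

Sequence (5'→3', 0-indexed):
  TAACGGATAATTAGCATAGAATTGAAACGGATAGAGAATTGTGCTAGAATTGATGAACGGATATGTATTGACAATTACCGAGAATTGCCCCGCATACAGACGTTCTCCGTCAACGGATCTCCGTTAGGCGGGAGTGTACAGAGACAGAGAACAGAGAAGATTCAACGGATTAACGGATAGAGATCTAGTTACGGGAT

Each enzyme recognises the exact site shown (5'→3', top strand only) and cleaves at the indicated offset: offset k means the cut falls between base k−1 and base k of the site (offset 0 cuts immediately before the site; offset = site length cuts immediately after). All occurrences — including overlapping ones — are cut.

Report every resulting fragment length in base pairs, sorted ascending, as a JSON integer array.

[6,6,7,7,7,7,8,10,11,12,13,17,26,27,33]

Scan for sites:
  TgoIX (AATTA, off=5): starts [8, 72] → cuts [13, 77]
  VbrIII (CAGAGA, off=4): starts [138, 144, 151] → cuts [142, 148, 155]
  PtaX (AACGGAT, off=5): starts [1, 25, 55, 111, 163, 171] → cuts [6, 30, 60, 116, 168, 176]
  RvuV (AGAATTG, off=3): starts [17, 34, 45, 80] → cuts [20, 37, 48, 83]

Pooled cuts: [6, 13, 20, 30, 37, 48, 60, 77, 83, 116, 142, 148, 155, 168, 176]

Fragment lengths:
  6→13: 7 bp
  13→20: 7 bp
  20→30: 10 bp
  30→37: 7 bp
  37→48: 11 bp
  48→60: 12 bp
  60→77: 17 bp
  77→83: 6 bp
  83→116: 33 bp
  116→142: 26 bp
  142→148: 6 bp
  148→155: 7 bp
  155→168: 13 bp
  168→176: 8 bp
  176→6 (wrap): 197-176+6 = 27 bp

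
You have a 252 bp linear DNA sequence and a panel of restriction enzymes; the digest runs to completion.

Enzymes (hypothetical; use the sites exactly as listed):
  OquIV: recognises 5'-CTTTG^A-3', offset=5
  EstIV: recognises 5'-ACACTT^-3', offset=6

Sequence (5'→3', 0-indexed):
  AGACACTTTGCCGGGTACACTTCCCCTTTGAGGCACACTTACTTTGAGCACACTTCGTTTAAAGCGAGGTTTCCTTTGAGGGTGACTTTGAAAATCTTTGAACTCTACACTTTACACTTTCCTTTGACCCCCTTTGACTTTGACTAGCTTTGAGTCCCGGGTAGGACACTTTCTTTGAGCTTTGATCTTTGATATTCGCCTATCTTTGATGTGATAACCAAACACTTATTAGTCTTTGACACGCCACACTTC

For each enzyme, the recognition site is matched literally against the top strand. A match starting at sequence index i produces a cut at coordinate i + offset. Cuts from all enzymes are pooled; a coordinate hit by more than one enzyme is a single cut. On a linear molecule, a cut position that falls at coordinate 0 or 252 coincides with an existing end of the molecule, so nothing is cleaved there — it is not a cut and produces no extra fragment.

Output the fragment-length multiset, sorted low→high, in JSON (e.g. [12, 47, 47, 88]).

Per-enzyme occurrences:
  OquIV (CTTTGA, off=5): starts [25, 41, 73, 85, 95, 121, 131, 137, 147, 172, 179, 186, 203, 233] → cuts [30, 46, 78, 90, 100, 126, 136, 142, 152, 177, 184, 191, 208, 238]
  EstIV (ACACTT, off=6): starts [2, 16, 34, 49, 106, 113, 165, 221, 245] → cuts [8, 22, 40, 55, 112, 119, 171, 227, 251]

All cut coordinates (distinct, sorted): [8, 22, 30, 40, 46, 55, 78, 90, 100, 112, 119, 126, 136, 142, 152, 171, 177, 184, 191, 208, 227, 238, 251]

Fragment lengths:
  [0,8): 8 bp
  [8,22): 14 bp
  [22,30): 8 bp
  [30,40): 10 bp
  [40,46): 6 bp
  [46,55): 9 bp
  [55,78): 23 bp
  [78,90): 12 bp
  [90,100): 10 bp
  [100,112): 12 bp
  [112,119): 7 bp
  [119,126): 7 bp
  [126,136): 10 bp
  [136,142): 6 bp
  [142,152): 10 bp
  [152,171): 19 bp
  [171,177): 6 bp
  [177,184): 7 bp
  [184,191): 7 bp
  [191,208): 17 bp
  [208,227): 19 bp
  [227,238): 11 bp
  [238,251): 13 bp
  [251,252): 1 bp

[1,6,6,6,7,7,7,7,8,8,9,10,10,10,10,11,12,12,13,14,17,19,19,23]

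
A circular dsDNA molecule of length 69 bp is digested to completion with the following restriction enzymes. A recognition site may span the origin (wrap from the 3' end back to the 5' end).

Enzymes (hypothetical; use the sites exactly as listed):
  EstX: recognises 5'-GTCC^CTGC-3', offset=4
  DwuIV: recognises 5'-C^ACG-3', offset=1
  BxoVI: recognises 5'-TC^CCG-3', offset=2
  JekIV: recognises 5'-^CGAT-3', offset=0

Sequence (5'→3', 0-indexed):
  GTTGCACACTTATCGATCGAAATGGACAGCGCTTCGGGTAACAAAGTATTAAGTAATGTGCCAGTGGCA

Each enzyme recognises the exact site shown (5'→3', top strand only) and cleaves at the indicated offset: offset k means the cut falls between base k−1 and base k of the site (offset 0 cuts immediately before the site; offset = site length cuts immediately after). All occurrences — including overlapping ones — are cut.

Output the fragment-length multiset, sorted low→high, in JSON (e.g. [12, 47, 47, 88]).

[69]

Site scan:
  EstX (GTCCCTGC, off=4): no sites
  DwuIV (CACG, off=1): no sites
  BxoVI (TCCCG, off=2): no sites
  JekIV CGAT/0: at [13] ⇒ [13]

Pooled cuts: [13]

Fragments:
  13→13 (wrap): 69-13+13 = 69 bp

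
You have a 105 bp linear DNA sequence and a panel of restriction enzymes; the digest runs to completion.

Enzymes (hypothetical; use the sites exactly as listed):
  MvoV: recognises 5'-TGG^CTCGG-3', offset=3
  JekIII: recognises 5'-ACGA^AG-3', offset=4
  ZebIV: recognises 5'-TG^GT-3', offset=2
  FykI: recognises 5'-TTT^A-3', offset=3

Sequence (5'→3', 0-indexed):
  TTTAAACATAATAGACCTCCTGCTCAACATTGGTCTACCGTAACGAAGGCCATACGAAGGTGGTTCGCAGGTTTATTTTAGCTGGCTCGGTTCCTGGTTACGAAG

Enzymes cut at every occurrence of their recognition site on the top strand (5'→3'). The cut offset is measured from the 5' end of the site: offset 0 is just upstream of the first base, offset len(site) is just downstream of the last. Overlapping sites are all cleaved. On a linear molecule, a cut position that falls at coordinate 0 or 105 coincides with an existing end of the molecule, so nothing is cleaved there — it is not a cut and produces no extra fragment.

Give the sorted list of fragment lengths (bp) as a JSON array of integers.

Site scan:
  MvoV TGGCTCGG/3: at [82] ⇒ [85]
  JekIII ACGAAG/4: at [42, 53, 99] ⇒ [46, 57, 103]
  ZebIV TGGT/2: at [30, 60, 94] ⇒ [32, 62, 96]
  FykI TTTA/3: at [0, 71, 76] ⇒ [3, 74, 79]

Pooled cuts: [3, 32, 46, 57, 62, 74, 79, 85, 96, 103]

Fragments:
  [0,3): 3 bp
  [3,32): 29 bp
  [32,46): 14 bp
  [46,57): 11 bp
  [57,62): 5 bp
  [62,74): 12 bp
  [74,79): 5 bp
  [79,85): 6 bp
  [85,96): 11 bp
  [96,103): 7 bp
  [103,105): 2 bp

[2,3,5,5,6,7,11,11,12,14,29]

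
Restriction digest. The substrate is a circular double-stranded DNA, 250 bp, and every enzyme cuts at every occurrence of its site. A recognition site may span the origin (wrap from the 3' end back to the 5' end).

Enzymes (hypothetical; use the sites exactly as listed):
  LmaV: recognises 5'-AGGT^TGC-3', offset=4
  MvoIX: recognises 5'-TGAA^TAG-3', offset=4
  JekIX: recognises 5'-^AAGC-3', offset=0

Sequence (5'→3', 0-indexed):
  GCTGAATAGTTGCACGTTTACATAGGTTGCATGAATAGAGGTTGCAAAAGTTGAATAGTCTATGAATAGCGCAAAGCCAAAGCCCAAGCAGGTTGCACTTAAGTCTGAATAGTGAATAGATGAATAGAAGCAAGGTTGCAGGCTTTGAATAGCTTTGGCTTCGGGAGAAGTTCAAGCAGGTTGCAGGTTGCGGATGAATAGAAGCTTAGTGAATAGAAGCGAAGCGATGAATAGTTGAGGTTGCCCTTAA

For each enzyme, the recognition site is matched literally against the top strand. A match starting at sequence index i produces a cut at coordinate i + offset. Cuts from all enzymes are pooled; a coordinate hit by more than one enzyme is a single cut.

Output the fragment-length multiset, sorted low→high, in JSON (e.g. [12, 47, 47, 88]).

Scan for sites:
  LmaV (AGGTTGC, off=4): starts [23, 38, 89, 132, 177, 184, 237] → cuts [27, 42, 93, 136, 181, 188, 241]
  MvoIX (TGAATAG, off=4): starts [2, 31, 51, 62, 105, 112, 120, 145, 194, 209, 227] → cuts [6, 35, 55, 66, 109, 116, 124, 149, 198, 213, 231]
  JekIX (AAGC, off=0): starts [73, 79, 85, 127, 173, 201, 216, 221, 248] → cuts [73, 79, 85, 127, 173, 201, 216, 221, 248]

All cut coordinates (distinct, sorted): [6, 27, 35, 42, 55, 66, 73, 79, 85, 93, 109, 116, 124, 127, 136, 149, 173, 181, 188, 198, 201, 213, 216, 221, 231, 241, 248]

Fragments:
  6→27: 21 bp
  27→35: 8 bp
  35→42: 7 bp
  42→55: 13 bp
  55→66: 11 bp
  66→73: 7 bp
  73→79: 6 bp
  79→85: 6 bp
  85→93: 8 bp
  93→109: 16 bp
  109→116: 7 bp
  116→124: 8 bp
  124→127: 3 bp
  127→136: 9 bp
  136→149: 13 bp
  149→173: 24 bp
  173→181: 8 bp
  181→188: 7 bp
  188→198: 10 bp
  198→201: 3 bp
  201→213: 12 bp
  213→216: 3 bp
  216→221: 5 bp
  221→231: 10 bp
  231→241: 10 bp
  241→248: 7 bp
  248→6 (wrap): 250-248+6 = 8 bp

[3,3,3,5,6,6,7,7,7,7,7,8,8,8,8,8,9,10,10,10,11,12,13,13,16,21,24]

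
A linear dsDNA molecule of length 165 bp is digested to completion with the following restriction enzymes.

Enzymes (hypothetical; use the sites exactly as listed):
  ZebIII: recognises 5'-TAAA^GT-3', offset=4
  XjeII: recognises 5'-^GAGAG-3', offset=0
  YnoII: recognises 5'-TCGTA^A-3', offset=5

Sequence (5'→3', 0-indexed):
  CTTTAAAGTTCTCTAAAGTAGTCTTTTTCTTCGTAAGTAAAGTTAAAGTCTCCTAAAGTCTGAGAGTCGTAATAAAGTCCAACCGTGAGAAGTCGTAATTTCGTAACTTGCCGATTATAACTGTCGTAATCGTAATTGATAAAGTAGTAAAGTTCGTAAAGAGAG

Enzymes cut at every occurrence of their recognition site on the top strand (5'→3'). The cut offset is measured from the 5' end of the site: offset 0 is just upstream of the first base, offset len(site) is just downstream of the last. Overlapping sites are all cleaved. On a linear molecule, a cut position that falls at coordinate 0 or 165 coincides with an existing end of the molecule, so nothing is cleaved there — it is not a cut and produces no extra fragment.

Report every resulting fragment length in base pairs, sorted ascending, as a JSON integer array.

Scan for sites:
  ZebIII (TAAAGT, off=4): starts [3, 13, 37, 43, 53, 72, 139, 147] → cuts [7, 17, 41, 47, 57, 76, 143, 151]
  XjeII (GAGAG, off=0): starts [61, 160] → cuts [61, 160]
  YnoII (TCGTAA, off=5): starts [30, 66, 92, 100, 123, 129, 153] → cuts [35, 71, 97, 105, 128, 134, 158]

Pooled cuts: [7, 17, 35, 41, 47, 57, 61, 71, 76, 97, 105, 128, 134, 143, 151, 158, 160]

Fragment lengths:
  [0,7): 7 bp
  [7,17): 10 bp
  [17,35): 18 bp
  [35,41): 6 bp
  [41,47): 6 bp
  [47,57): 10 bp
  [57,61): 4 bp
  [61,71): 10 bp
  [71,76): 5 bp
  [76,97): 21 bp
  [97,105): 8 bp
  [105,128): 23 bp
  [128,134): 6 bp
  [134,143): 9 bp
  [143,151): 8 bp
  [151,158): 7 bp
  [158,160): 2 bp
  [160,165): 5 bp

[2,4,5,5,6,6,6,7,7,8,8,9,10,10,10,18,21,23]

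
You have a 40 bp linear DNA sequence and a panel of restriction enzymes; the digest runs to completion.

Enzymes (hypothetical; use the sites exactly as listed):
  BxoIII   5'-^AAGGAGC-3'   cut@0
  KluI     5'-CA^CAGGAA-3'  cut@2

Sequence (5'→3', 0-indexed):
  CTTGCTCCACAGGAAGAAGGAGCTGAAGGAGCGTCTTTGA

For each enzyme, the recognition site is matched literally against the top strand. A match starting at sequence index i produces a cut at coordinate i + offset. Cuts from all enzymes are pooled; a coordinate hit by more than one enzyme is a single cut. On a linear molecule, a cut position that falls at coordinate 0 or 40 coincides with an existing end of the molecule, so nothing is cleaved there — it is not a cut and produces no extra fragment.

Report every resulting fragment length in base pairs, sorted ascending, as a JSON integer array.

Site scan:
  BxoIII (AAGGAGC, off=0): starts [16, 25] → cuts [16, 25]
  KluI (CACAGGAA, off=2): starts [7] → cuts [9]

Pooled cuts: [9, 16, 25]

Fragments:
  [0,9): 9 bp
  [9,16): 7 bp
  [16,25): 9 bp
  [25,40): 15 bp

[7,9,9,15]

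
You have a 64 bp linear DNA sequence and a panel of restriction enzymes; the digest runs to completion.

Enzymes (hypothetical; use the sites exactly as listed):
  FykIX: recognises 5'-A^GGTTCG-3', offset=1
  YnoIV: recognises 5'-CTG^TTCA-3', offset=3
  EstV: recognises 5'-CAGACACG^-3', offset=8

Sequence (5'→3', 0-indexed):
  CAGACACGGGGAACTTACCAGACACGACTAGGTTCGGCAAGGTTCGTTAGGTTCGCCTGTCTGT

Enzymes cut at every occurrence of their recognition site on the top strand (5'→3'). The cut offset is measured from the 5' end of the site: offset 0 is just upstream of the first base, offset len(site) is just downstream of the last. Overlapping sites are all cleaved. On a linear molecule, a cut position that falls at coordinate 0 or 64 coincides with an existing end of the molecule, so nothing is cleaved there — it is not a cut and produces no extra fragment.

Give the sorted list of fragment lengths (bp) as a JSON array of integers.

Scan for sites:
  FykIX (AGGTTCG, off=1): starts [29, 39, 48] → cuts [30, 40, 49]
  YnoIV (CTGTTCA, off=3): no sites
  EstV (CAGACACG, off=8): starts [0, 18] → cuts [8, 26]

Pooled cuts: [8, 26, 30, 40, 49]

Fragment lengths:
  [0,8): 8 bp
  [8,26): 18 bp
  [26,30): 4 bp
  [30,40): 10 bp
  [40,49): 9 bp
  [49,64): 15 bp

[4,8,9,10,15,18]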